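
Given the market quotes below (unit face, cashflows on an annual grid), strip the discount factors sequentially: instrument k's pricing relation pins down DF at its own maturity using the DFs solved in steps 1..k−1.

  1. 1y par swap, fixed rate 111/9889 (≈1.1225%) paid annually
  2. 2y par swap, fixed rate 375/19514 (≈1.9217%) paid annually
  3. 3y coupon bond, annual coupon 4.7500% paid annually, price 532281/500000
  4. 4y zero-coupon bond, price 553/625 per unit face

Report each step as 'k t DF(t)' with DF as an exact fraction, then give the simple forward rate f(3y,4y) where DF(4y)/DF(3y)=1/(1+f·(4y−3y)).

1 1 9889/10000
2 2 77/80
3 3 4639/5000
4 4 553/625
f(3y,4y) = ((4639/5000)/(553/625) − 1)/(1) = 215/4424 ≈ 4.8599%

step 1 [1y] swap r/1=111/9889: DF=(1 − 111/9889·(0))/(1+111/9889) = 9889/10000 ≈ 0.988900
step 2 [2y] swap r/1=375/19514: DF=(1 − 375/19514·(0.988900))/(1+375/19514) = 77/80 ≈ 0.962500
step 3 [3y] bond c/1=19/400: DF=(532281/500000 − 19/400·(0.988900+0.962500))/(1+19/400) = 4639/5000 ≈ 0.927800
step 4 [4y] zero: DF = P = 553/625 ≈ 0.884800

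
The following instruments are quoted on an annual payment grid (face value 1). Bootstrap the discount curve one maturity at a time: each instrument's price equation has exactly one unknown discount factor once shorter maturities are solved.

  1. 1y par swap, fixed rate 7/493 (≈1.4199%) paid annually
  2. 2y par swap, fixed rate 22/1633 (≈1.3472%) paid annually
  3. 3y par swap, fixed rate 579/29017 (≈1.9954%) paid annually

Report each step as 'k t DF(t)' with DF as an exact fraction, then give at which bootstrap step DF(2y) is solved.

step 1 [1y] swap r/1=7/493: DF=(1 − 7/493·(0))/(1+7/493) = 493/500 ≈ 0.986000
step 2 [2y] swap r/1=22/1633: DF=(1 − 22/1633·(0.986000))/(1+22/1633) = 1217/1250 ≈ 0.973600
step 3 [3y] swap r/1=579/29017: DF=(1 − 579/29017·(0.986000+0.973600))/(1+579/29017) = 9421/10000 ≈ 0.942100

1 1 493/500
2 2 1217/1250
3 3 9421/10000
DF(2y) is solved at step 2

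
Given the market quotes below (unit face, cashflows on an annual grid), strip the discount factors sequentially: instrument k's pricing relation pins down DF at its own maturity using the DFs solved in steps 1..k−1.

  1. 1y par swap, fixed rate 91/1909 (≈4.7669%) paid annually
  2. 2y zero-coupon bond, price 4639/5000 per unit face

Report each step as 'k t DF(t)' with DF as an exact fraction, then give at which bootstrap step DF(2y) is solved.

step 1 [1y] swap r/1=91/1909: DF=(1 − 91/1909·(0))/(1+91/1909) = 1909/2000 ≈ 0.954500
step 2 [2y] zero: DF = P = 4639/5000 ≈ 0.927800

1 1 1909/2000
2 2 4639/5000
DF(2y) is solved at step 2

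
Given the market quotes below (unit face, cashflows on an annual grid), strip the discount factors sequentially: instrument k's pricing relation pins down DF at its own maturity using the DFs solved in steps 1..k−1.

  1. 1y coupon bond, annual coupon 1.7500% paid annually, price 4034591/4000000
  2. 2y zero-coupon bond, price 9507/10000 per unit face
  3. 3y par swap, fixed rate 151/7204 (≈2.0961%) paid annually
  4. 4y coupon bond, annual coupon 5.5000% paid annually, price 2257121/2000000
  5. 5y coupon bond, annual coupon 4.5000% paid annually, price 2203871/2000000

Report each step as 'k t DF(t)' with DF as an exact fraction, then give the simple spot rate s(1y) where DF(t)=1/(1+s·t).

1 1 9913/10000
2 2 9507/10000
3 3 2349/2500
4 4 1839/2000
5 5 2227/2500
s(1y) = (1/(9913/10000) − 1)/(1) = 87/9913 ≈ 0.8776%

step 1 [1y] bond c/1=7/400: DF=(4034591/4000000 − 7/400·(0))/(1+7/400) = 9913/10000 ≈ 0.991300
step 2 [2y] zero: DF = P = 9507/10000 ≈ 0.950700
step 3 [3y] swap r/1=151/7204: DF=(1 − 151/7204·(0.991300+0.950700))/(1+151/7204) = 2349/2500 ≈ 0.939600
step 4 [4y] bond c/1=11/200: DF=(2257121/2000000 − 11/200·(0.991300+0.950700+0.939600))/(1+11/200) = 1839/2000 ≈ 0.919500
step 5 [5y] bond c/1=9/200: DF=(2203871/2000000 − 9/200·(0.991300+0.950700+0.939600+0.919500))/(1+9/200) = 2227/2500 ≈ 0.890800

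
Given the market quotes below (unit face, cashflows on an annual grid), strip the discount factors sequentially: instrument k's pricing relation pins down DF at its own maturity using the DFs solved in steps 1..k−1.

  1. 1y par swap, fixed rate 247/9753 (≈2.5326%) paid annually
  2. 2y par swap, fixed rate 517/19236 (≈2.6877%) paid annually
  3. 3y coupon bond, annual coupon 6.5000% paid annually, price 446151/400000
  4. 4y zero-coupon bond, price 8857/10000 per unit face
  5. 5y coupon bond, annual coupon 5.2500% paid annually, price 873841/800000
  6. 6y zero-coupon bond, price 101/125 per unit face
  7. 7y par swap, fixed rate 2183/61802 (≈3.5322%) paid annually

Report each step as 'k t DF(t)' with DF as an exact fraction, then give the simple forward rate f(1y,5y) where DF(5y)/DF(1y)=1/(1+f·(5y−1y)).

1 1 9753/10000
2 2 9483/10000
3 3 9299/10000
4 4 8857/10000
5 5 8513/10000
6 6 101/125
7 7 7817/10000
f(1y,5y) = ((9753/10000)/(8513/10000) − 1)/(4) = 310/8513 ≈ 3.6415%

step 1 [1y] swap r/1=247/9753: DF=(1 − 247/9753·(0))/(1+247/9753) = 9753/10000 ≈ 0.975300
step 2 [2y] swap r/1=517/19236: DF=(1 − 517/19236·(0.975300))/(1+517/19236) = 9483/10000 ≈ 0.948300
step 3 [3y] bond c/1=13/200: DF=(446151/400000 − 13/200·(0.975300+0.948300))/(1+13/200) = 9299/10000 ≈ 0.929900
step 4 [4y] zero: DF = P = 8857/10000 ≈ 0.885700
step 5 [5y] bond c/1=21/400: DF=(873841/800000 − 21/400·(0.975300+0.948300+0.929900+0.885700))/(1+21/400) = 8513/10000 ≈ 0.851300
step 6 [6y] zero: DF = P = 101/125 ≈ 0.808000
step 7 [7y] swap r/1=2183/61802: DF=(1 − 2183/61802·(0.975300+0.948300+0.929900+0.885700+0.851300+0.808000))/(1+2183/61802) = 7817/10000 ≈ 0.781700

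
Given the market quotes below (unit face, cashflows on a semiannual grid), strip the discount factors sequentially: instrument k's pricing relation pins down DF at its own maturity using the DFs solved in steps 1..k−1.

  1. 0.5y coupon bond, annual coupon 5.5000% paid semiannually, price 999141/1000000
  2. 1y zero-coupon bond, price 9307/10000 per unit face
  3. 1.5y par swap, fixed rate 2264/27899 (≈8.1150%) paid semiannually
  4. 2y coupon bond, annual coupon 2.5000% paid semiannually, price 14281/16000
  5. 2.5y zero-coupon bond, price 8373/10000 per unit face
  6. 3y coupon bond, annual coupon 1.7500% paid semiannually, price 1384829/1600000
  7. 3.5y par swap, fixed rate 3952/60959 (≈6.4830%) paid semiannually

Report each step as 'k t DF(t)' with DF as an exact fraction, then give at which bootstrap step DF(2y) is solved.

step 1 [0.5y] bond c/2=11/400: DF=(999141/1000000 − 11/400·(0))/(1+11/400) = 2431/2500 ≈ 0.972400
step 2 [1y] zero: DF = P = 9307/10000 ≈ 0.930700
step 3 [1.5y] swap r/2=1132/27899: DF=(1 − 1132/27899·(0.972400+0.930700))/(1+1132/27899) = 2217/2500 ≈ 0.886800
step 4 [2y] bond c/2=1/80: DF=(14281/16000 − 1/80·(0.972400+0.930700+0.886800))/(1+1/80) = 8471/10000 ≈ 0.847100
step 5 [2.5y] zero: DF = P = 8373/10000 ≈ 0.837300
step 6 [3y] bond c/2=7/800: DF=(1384829/1600000 − 7/800·(0.972400+0.930700+0.886800+0.847100+0.837300))/(1+7/800) = 512/625 ≈ 0.819200
step 7 [3.5y] swap r/2=1976/60959: DF=(1 − 1976/60959·(0.972400+0.930700+0.886800+0.847100+0.837300+0.819200))/(1+1976/60959) = 1003/1250 ≈ 0.802400

1 1/2 2431/2500
2 1 9307/10000
3 3/2 2217/2500
4 2 8471/10000
5 5/2 8373/10000
6 3 512/625
7 7/2 1003/1250
DF(2y) is solved at step 4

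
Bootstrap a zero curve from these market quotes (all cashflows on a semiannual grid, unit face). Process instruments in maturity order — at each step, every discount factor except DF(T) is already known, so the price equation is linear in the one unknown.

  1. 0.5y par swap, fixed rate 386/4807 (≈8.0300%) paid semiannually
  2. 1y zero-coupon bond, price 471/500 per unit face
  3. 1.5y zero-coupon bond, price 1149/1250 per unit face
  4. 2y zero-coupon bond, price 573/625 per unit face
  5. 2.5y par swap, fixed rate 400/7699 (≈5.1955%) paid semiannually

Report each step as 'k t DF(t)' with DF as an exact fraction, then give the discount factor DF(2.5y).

1 1/2 4807/5000
2 1 471/500
3 3/2 1149/1250
4 2 573/625
5 5/2 22/25
DF(2.5y) = 22/25 ≈ 0.880000

step 1 [0.5y] swap r/2=193/4807: DF=(1 − 193/4807·(0))/(1+193/4807) = 4807/5000 ≈ 0.961400
step 2 [1y] zero: DF = P = 471/500 ≈ 0.942000
step 3 [1.5y] zero: DF = P = 1149/1250 ≈ 0.919200
step 4 [2y] zero: DF = P = 573/625 ≈ 0.916800
step 5 [2.5y] swap r/2=200/7699: DF=(1 − 200/7699·(0.961400+0.942000+0.919200+0.916800))/(1+200/7699) = 22/25 ≈ 0.880000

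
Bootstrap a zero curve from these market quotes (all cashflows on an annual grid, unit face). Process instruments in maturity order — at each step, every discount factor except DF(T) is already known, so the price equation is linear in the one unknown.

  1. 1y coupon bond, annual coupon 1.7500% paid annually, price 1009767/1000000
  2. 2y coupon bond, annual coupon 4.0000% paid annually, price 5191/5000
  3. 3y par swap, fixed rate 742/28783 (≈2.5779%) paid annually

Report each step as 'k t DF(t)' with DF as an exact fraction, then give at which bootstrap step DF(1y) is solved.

1 1 2481/2500
2 2 9601/10000
3 3 4629/5000
DF(1y) is solved at step 1

step 1 [1y] bond c/1=7/400: DF=(1009767/1000000 − 7/400·(0))/(1+7/400) = 2481/2500 ≈ 0.992400
step 2 [2y] bond c/1=1/25: DF=(5191/5000 − 1/25·(0.992400))/(1+1/25) = 9601/10000 ≈ 0.960100
step 3 [3y] swap r/1=742/28783: DF=(1 − 742/28783·(0.992400+0.960100))/(1+742/28783) = 4629/5000 ≈ 0.925800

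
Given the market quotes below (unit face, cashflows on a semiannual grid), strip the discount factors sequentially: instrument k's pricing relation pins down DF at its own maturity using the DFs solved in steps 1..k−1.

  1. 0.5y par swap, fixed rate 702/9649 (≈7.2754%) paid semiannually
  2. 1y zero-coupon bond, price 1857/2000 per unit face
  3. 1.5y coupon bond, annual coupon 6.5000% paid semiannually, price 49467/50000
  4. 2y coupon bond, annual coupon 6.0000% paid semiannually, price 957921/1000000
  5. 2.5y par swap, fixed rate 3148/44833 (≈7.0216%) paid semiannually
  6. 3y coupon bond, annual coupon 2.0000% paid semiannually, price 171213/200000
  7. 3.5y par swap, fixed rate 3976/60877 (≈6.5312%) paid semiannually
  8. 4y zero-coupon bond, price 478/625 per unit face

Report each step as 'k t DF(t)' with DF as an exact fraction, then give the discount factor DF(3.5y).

step 1 [0.5y] swap r/2=351/9649: DF=(1 − 351/9649·(0))/(1+351/9649) = 9649/10000 ≈ 0.964900
step 2 [1y] zero: DF = P = 1857/2000 ≈ 0.928500
step 3 [1.5y] bond c/2=13/400: DF=(49467/50000 − 13/400·(0.964900+0.928500))/(1+13/400) = 4493/5000 ≈ 0.898600
step 4 [2y] bond c/2=3/100: DF=(957921/1000000 − 3/100·(0.964900+0.928500+0.898600))/(1+3/100) = 8487/10000 ≈ 0.848700
step 5 [2.5y] swap r/2=1574/44833: DF=(1 − 1574/44833·(0.964900+0.928500+0.898600+0.848700))/(1+1574/44833) = 4213/5000 ≈ 0.842600
step 6 [3y] bond c/2=1/100: DF=(171213/200000 − 1/100·(0.964900+0.928500+0.898600+0.848700+0.842600))/(1+1/100) = 502/625 ≈ 0.803200
step 7 [3.5y] swap r/2=1988/60877: DF=(1 − 1988/60877·(0.964900+0.928500+0.898600+0.848700+0.842600+0.803200))/(1+1988/60877) = 2003/2500 ≈ 0.801200
step 8 [4y] zero: DF = P = 478/625 ≈ 0.764800

1 1/2 9649/10000
2 1 1857/2000
3 3/2 4493/5000
4 2 8487/10000
5 5/2 4213/5000
6 3 502/625
7 7/2 2003/2500
8 4 478/625
DF(3.5y) = 2003/2500 ≈ 0.801200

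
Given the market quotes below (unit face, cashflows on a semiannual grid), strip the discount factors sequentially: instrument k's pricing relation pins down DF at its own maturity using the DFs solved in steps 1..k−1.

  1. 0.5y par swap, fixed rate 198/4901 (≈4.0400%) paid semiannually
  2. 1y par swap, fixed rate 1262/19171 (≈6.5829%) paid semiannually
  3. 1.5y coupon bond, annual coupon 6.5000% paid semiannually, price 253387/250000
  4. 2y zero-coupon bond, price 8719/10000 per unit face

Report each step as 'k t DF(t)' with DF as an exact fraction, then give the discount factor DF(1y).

step 1 [0.5y] swap r/2=99/4901: DF=(1 − 99/4901·(0))/(1+99/4901) = 4901/5000 ≈ 0.980200
step 2 [1y] swap r/2=631/19171: DF=(1 − 631/19171·(0.980200))/(1+631/19171) = 9369/10000 ≈ 0.936900
step 3 [1.5y] bond c/2=13/400: DF=(253387/250000 − 13/400·(0.980200+0.936900))/(1+13/400) = 9213/10000 ≈ 0.921300
step 4 [2y] zero: DF = P = 8719/10000 ≈ 0.871900

1 1/2 4901/5000
2 1 9369/10000
3 3/2 9213/10000
4 2 8719/10000
DF(1y) = 9369/10000 ≈ 0.936900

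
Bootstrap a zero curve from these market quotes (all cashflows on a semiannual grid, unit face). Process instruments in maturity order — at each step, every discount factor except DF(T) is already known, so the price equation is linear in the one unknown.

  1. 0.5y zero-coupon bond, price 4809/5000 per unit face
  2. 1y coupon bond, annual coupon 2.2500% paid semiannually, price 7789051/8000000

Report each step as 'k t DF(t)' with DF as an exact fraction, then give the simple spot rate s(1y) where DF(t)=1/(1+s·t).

1 1/2 4809/5000
2 1 9521/10000
s(1y) = (1/(9521/10000) − 1)/(1) = 479/9521 ≈ 5.0310%

step 1 [0.5y] zero: DF = P = 4809/5000 ≈ 0.961800
step 2 [1y] bond c/2=9/800: DF=(7789051/8000000 − 9/800·(0.961800))/(1+9/800) = 9521/10000 ≈ 0.952100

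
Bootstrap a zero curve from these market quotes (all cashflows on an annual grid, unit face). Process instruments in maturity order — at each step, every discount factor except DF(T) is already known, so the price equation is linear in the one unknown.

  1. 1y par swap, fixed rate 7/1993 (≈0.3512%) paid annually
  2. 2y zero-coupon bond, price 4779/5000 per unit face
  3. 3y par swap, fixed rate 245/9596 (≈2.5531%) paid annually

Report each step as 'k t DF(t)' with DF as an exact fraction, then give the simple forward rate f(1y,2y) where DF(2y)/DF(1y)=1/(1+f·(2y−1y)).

step 1 [1y] swap r/1=7/1993: DF=(1 − 7/1993·(0))/(1+7/1993) = 1993/2000 ≈ 0.996500
step 2 [2y] zero: DF = P = 4779/5000 ≈ 0.955800
step 3 [3y] swap r/1=245/9596: DF=(1 − 245/9596·(0.996500+0.955800))/(1+245/9596) = 1853/2000 ≈ 0.926500

1 1 1993/2000
2 2 4779/5000
3 3 1853/2000
f(1y,2y) = ((1993/2000)/(4779/5000) − 1)/(1) = 407/9558 ≈ 4.2582%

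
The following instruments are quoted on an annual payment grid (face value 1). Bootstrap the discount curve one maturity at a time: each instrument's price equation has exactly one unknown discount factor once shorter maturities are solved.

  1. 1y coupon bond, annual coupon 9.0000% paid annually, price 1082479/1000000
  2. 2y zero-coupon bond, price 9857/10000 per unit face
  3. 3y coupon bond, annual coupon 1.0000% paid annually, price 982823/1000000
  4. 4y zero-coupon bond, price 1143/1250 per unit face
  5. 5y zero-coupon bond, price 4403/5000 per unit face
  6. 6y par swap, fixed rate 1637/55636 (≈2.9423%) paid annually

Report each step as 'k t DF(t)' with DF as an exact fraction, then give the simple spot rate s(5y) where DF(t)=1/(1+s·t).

1 1 9931/10000
2 2 9857/10000
3 3 1907/2000
4 4 1143/1250
5 5 4403/5000
6 6 8363/10000
s(5y) = (1/(4403/5000) − 1)/(5) = 597/22015 ≈ 2.7118%

step 1 [1y] bond c/1=9/100: DF=(1082479/1000000 − 9/100·(0))/(1+9/100) = 9931/10000 ≈ 0.993100
step 2 [2y] zero: DF = P = 9857/10000 ≈ 0.985700
step 3 [3y] bond c/1=1/100: DF=(982823/1000000 − 1/100·(0.993100+0.985700))/(1+1/100) = 1907/2000 ≈ 0.953500
step 4 [4y] zero: DF = P = 1143/1250 ≈ 0.914400
step 5 [5y] zero: DF = P = 4403/5000 ≈ 0.880600
step 6 [6y] swap r/1=1637/55636: DF=(1 − 1637/55636·(0.993100+0.985700+0.953500+0.914400+0.880600))/(1+1637/55636) = 8363/10000 ≈ 0.836300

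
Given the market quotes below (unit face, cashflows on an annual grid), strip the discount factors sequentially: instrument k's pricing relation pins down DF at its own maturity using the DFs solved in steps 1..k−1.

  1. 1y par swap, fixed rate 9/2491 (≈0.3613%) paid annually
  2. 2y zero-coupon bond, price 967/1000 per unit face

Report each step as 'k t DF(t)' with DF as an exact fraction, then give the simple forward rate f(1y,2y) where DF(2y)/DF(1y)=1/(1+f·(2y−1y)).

step 1 [1y] swap r/1=9/2491: DF=(1 − 9/2491·(0))/(1+9/2491) = 2491/2500 ≈ 0.996400
step 2 [2y] zero: DF = P = 967/1000 ≈ 0.967000

1 1 2491/2500
2 2 967/1000
f(1y,2y) = ((2491/2500)/(967/1000) − 1)/(1) = 147/4835 ≈ 3.0403%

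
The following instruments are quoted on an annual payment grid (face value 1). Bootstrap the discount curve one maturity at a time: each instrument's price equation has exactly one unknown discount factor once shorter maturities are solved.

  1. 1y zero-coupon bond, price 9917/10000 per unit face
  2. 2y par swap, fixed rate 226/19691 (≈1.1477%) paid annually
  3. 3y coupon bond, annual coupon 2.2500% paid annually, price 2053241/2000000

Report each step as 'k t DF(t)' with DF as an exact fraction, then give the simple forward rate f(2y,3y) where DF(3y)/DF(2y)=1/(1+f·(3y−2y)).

1 1 9917/10000
2 2 4887/5000
3 3 9607/10000
f(2y,3y) = ((4887/5000)/(9607/10000) − 1)/(1) = 167/9607 ≈ 1.7383%

step 1 [1y] zero: DF = P = 9917/10000 ≈ 0.991700
step 2 [2y] swap r/1=226/19691: DF=(1 − 226/19691·(0.991700))/(1+226/19691) = 4887/5000 ≈ 0.977400
step 3 [3y] bond c/1=9/400: DF=(2053241/2000000 − 9/400·(0.991700+0.977400))/(1+9/400) = 9607/10000 ≈ 0.960700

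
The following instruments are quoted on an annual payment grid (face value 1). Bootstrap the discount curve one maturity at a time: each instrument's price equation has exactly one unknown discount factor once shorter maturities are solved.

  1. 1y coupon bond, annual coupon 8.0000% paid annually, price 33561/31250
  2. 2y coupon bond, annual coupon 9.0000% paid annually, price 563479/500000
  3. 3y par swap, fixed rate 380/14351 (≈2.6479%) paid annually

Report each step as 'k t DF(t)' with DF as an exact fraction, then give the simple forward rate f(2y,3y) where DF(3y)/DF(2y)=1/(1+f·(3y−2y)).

1 1 1243/1250
2 2 4759/5000
3 3 231/250
f(2y,3y) = ((4759/5000)/(231/250) − 1)/(1) = 139/4620 ≈ 3.0087%

step 1 [1y] bond c/1=2/25: DF=(33561/31250 − 2/25·(0))/(1+2/25) = 1243/1250 ≈ 0.994400
step 2 [2y] bond c/1=9/100: DF=(563479/500000 − 9/100·(0.994400))/(1+9/100) = 4759/5000 ≈ 0.951800
step 3 [3y] swap r/1=380/14351: DF=(1 − 380/14351·(0.994400+0.951800))/(1+380/14351) = 231/250 ≈ 0.924000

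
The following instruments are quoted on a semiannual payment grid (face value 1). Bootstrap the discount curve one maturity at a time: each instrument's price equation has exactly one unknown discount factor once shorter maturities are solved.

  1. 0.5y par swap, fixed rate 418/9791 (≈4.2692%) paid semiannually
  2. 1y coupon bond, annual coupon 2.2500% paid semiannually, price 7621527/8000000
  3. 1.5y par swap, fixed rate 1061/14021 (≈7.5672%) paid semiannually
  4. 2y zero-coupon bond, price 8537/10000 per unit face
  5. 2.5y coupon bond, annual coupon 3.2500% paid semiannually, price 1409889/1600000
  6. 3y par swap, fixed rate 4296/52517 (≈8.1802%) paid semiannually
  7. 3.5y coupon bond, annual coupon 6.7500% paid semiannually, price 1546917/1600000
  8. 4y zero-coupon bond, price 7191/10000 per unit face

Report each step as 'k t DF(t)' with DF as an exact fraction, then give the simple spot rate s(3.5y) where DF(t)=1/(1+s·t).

1 1/2 9791/10000
2 1 582/625
3 3/2 8939/10000
4 2 8537/10000
5 5/2 4043/5000
6 3 1963/2500
7 7/2 3819/5000
8 4 7191/10000
s(3.5y) = (1/(3819/5000) − 1)/(7/2) = 2362/26733 ≈ 8.8355%

step 1 [0.5y] swap r/2=209/9791: DF=(1 − 209/9791·(0))/(1+209/9791) = 9791/10000 ≈ 0.979100
step 2 [1y] bond c/2=9/800: DF=(7621527/8000000 − 9/800·(0.979100))/(1+9/800) = 582/625 ≈ 0.931200
step 3 [1.5y] swap r/2=1061/28042: DF=(1 − 1061/28042·(0.979100+0.931200))/(1+1061/28042) = 8939/10000 ≈ 0.893900
step 4 [2y] zero: DF = P = 8537/10000 ≈ 0.853700
step 5 [2.5y] bond c/2=13/800: DF=(1409889/1600000 − 13/800·(0.979100+0.931200+0.893900+0.853700))/(1+13/800) = 4043/5000 ≈ 0.808600
step 6 [3y] swap r/2=2148/52517: DF=(1 − 2148/52517·(0.979100+0.931200+0.893900+0.853700+0.808600))/(1+2148/52517) = 1963/2500 ≈ 0.785200
step 7 [3.5y] bond c/2=27/800: DF=(1546917/1600000 − 27/800·(0.979100+0.931200+0.893900+0.853700+0.808600+0.785200))/(1+27/800) = 3819/5000 ≈ 0.763800
step 8 [4y] zero: DF = P = 7191/10000 ≈ 0.719100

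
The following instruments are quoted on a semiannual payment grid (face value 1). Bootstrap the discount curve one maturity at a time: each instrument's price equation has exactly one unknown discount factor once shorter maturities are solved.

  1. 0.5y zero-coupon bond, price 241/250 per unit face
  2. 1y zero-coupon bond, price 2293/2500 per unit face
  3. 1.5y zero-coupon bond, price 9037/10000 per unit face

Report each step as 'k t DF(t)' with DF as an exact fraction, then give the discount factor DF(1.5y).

step 1 [0.5y] zero: DF = P = 241/250 ≈ 0.964000
step 2 [1y] zero: DF = P = 2293/2500 ≈ 0.917200
step 3 [1.5y] zero: DF = P = 9037/10000 ≈ 0.903700

1 1/2 241/250
2 1 2293/2500
3 3/2 9037/10000
DF(1.5y) = 9037/10000 ≈ 0.903700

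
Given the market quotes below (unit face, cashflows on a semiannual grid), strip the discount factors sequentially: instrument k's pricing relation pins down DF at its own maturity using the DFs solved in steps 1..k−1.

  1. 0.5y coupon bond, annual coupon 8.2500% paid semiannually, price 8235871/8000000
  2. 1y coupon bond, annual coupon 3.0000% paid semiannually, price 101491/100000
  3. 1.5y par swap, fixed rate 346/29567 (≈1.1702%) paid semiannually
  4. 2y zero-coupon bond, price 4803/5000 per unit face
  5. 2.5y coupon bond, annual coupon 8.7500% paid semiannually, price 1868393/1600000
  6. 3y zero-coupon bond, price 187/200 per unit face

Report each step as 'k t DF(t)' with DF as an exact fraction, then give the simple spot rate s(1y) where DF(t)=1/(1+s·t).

1 1/2 9887/10000
2 1 9853/10000
3 3/2 9827/10000
4 2 4803/5000
5 5/2 4773/5000
6 3 187/200
s(1y) = (1/(9853/10000) − 1)/(1) = 147/9853 ≈ 1.4919%

step 1 [0.5y] bond c/2=33/800: DF=(8235871/8000000 − 33/800·(0))/(1+33/800) = 9887/10000 ≈ 0.988700
step 2 [1y] bond c/2=3/200: DF=(101491/100000 − 3/200·(0.988700))/(1+3/200) = 9853/10000 ≈ 0.985300
step 3 [1.5y] swap r/2=173/29567: DF=(1 − 173/29567·(0.988700+0.985300))/(1+173/29567) = 9827/10000 ≈ 0.982700
step 4 [2y] zero: DF = P = 4803/5000 ≈ 0.960600
step 5 [2.5y] bond c/2=7/160: DF=(1868393/1600000 − 7/160·(0.988700+0.985300+0.982700+0.960600))/(1+7/160) = 4773/5000 ≈ 0.954600
step 6 [3y] zero: DF = P = 187/200 ≈ 0.935000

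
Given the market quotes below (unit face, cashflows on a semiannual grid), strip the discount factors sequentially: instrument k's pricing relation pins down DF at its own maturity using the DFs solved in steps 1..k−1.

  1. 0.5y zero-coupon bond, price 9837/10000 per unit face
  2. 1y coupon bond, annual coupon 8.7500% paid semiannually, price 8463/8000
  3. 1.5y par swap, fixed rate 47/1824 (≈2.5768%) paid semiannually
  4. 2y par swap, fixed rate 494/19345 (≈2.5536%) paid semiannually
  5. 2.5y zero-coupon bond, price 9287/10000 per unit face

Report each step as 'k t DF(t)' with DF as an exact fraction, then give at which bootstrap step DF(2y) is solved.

1 1/2 9837/10000
2 1 9723/10000
3 3/2 1203/1250
4 2 4753/5000
5 5/2 9287/10000
DF(2y) is solved at step 4

step 1 [0.5y] zero: DF = P = 9837/10000 ≈ 0.983700
step 2 [1y] bond c/2=7/160: DF=(8463/8000 − 7/160·(0.983700))/(1+7/160) = 9723/10000 ≈ 0.972300
step 3 [1.5y] swap r/2=47/3648: DF=(1 − 47/3648·(0.983700+0.972300))/(1+47/3648) = 1203/1250 ≈ 0.962400
step 4 [2y] swap r/2=247/19345: DF=(1 − 247/19345·(0.983700+0.972300+0.962400))/(1+247/19345) = 4753/5000 ≈ 0.950600
step 5 [2.5y] zero: DF = P = 9287/10000 ≈ 0.928700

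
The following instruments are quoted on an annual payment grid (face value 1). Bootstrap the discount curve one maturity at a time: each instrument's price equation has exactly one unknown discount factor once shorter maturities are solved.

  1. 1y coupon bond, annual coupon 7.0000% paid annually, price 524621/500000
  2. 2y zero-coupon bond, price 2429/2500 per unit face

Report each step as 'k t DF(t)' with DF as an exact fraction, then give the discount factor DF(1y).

step 1 [1y] bond c/1=7/100: DF=(524621/500000 − 7/100·(0))/(1+7/100) = 4903/5000 ≈ 0.980600
step 2 [2y] zero: DF = P = 2429/2500 ≈ 0.971600

1 1 4903/5000
2 2 2429/2500
DF(1y) = 4903/5000 ≈ 0.980600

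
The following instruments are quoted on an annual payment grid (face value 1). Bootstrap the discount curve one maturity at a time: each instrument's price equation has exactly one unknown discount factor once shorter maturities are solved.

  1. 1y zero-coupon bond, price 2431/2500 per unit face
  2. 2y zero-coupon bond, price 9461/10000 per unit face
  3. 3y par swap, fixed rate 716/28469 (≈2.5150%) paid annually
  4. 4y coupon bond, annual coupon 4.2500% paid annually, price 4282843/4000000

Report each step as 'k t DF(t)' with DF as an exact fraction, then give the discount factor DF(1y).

step 1 [1y] zero: DF = P = 2431/2500 ≈ 0.972400
step 2 [2y] zero: DF = P = 9461/10000 ≈ 0.946100
step 3 [3y] swap r/1=716/28469: DF=(1 − 716/28469·(0.972400+0.946100))/(1+716/28469) = 2321/2500 ≈ 0.928400
step 4 [4y] bond c/1=17/400: DF=(4282843/4000000 − 17/400·(0.972400+0.946100+0.928400))/(1+17/400) = 911/1000 ≈ 0.911000

1 1 2431/2500
2 2 9461/10000
3 3 2321/2500
4 4 911/1000
DF(1y) = 2431/2500 ≈ 0.972400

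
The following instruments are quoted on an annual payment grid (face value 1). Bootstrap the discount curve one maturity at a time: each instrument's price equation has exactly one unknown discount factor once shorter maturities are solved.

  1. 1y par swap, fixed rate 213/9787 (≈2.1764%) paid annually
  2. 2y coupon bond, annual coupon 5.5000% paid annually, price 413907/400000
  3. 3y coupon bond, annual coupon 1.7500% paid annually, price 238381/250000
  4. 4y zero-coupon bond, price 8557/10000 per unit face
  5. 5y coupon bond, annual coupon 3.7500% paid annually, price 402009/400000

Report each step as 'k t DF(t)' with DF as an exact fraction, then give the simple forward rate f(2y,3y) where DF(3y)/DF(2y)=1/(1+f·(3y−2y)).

step 1 [1y] swap r/1=213/9787: DF=(1 − 213/9787·(0))/(1+213/9787) = 9787/10000 ≈ 0.978700
step 2 [2y] bond c/1=11/200: DF=(413907/400000 − 11/200·(0.978700))/(1+11/200) = 4649/5000 ≈ 0.929800
step 3 [3y] bond c/1=7/400: DF=(238381/250000 − 7/400·(0.978700+0.929800))/(1+7/400) = 9043/10000 ≈ 0.904300
step 4 [4y] zero: DF = P = 8557/10000 ≈ 0.855700
step 5 [5y] bond c/1=3/80: DF=(402009/400000 − 3/80·(0.978700+0.929800+0.904300+0.855700))/(1+3/80) = 8361/10000 ≈ 0.836100

1 1 9787/10000
2 2 4649/5000
3 3 9043/10000
4 4 8557/10000
5 5 8361/10000
f(2y,3y) = ((4649/5000)/(9043/10000) − 1)/(1) = 255/9043 ≈ 2.8199%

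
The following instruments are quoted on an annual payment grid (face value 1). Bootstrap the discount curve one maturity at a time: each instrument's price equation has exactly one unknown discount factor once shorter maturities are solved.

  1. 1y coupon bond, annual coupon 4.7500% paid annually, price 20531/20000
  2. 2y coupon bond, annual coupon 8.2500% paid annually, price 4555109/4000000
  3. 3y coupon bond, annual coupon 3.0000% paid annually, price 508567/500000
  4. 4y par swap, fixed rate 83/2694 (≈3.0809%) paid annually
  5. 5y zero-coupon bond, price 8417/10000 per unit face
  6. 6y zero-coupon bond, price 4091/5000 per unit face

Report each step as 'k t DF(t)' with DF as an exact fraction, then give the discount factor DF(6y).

1 1 49/50
2 2 9773/10000
3 3 1861/2000
4 4 4419/5000
5 5 8417/10000
6 6 4091/5000
DF(6y) = 4091/5000 ≈ 0.818200

step 1 [1y] bond c/1=19/400: DF=(20531/20000 − 19/400·(0))/(1+19/400) = 49/50 ≈ 0.980000
step 2 [2y] bond c/1=33/400: DF=(4555109/4000000 − 33/400·(0.980000))/(1+33/400) = 9773/10000 ≈ 0.977300
step 3 [3y] bond c/1=3/100: DF=(508567/500000 − 3/100·(0.980000+0.977300))/(1+3/100) = 1861/2000 ≈ 0.930500
step 4 [4y] swap r/1=83/2694: DF=(1 − 83/2694·(0.980000+0.977300+0.930500))/(1+83/2694) = 4419/5000 ≈ 0.883800
step 5 [5y] zero: DF = P = 8417/10000 ≈ 0.841700
step 6 [6y] zero: DF = P = 4091/5000 ≈ 0.818200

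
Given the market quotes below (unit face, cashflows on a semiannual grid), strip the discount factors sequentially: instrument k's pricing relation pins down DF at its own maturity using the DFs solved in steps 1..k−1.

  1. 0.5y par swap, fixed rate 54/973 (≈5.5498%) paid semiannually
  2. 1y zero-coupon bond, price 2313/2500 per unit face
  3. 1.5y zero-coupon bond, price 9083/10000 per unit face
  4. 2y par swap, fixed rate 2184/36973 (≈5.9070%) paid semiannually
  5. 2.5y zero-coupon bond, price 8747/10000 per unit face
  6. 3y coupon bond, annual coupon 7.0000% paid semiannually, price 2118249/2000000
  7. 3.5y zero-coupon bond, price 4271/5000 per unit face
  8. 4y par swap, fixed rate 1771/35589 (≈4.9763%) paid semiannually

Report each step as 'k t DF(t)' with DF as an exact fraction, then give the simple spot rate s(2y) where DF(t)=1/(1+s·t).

step 1 [0.5y] swap r/2=27/973: DF=(1 − 27/973·(0))/(1+27/973) = 973/1000 ≈ 0.973000
step 2 [1y] zero: DF = P = 2313/2500 ≈ 0.925200
step 3 [1.5y] zero: DF = P = 9083/10000 ≈ 0.908300
step 4 [2y] swap r/2=1092/36973: DF=(1 − 1092/36973·(0.973000+0.925200+0.908300))/(1+1092/36973) = 2227/2500 ≈ 0.890800
step 5 [2.5y] zero: DF = P = 8747/10000 ≈ 0.874700
step 6 [3y] bond c/2=7/200: DF=(2118249/2000000 − 7/200·(0.973000+0.925200+0.908300+0.890800+0.874700))/(1+7/200) = 8687/10000 ≈ 0.868700
step 7 [3.5y] zero: DF = P = 4271/5000 ≈ 0.854200
step 8 [4y] swap r/2=1771/71178: DF=(1 − 1771/71178·(0.973000+0.925200+0.908300+0.890800+0.874700+0.868700+0.854200))/(1+1771/71178) = 8229/10000 ≈ 0.822900

1 1/2 973/1000
2 1 2313/2500
3 3/2 9083/10000
4 2 2227/2500
5 5/2 8747/10000
6 3 8687/10000
7 7/2 4271/5000
8 4 8229/10000
s(2y) = (1/(2227/2500) − 1)/(2) = 273/4454 ≈ 6.1293%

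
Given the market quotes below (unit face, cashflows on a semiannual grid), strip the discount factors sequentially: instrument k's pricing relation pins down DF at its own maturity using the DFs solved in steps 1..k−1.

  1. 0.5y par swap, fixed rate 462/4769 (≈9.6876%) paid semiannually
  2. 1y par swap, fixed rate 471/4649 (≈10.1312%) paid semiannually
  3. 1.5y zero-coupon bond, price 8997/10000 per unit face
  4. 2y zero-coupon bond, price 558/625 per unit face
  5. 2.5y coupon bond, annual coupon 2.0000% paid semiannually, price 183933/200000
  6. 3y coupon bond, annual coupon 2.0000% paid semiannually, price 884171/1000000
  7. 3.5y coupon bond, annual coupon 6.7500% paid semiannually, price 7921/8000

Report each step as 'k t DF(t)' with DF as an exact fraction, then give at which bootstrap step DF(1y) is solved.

1 1/2 4769/5000
2 1 4529/5000
3 3/2 8997/10000
4 2 558/625
5 5/2 1093/1250
6 3 4153/5000
7 7/2 7829/10000
DF(1y) is solved at step 2

step 1 [0.5y] swap r/2=231/4769: DF=(1 − 231/4769·(0))/(1+231/4769) = 4769/5000 ≈ 0.953800
step 2 [1y] swap r/2=471/9298: DF=(1 − 471/9298·(0.953800))/(1+471/9298) = 4529/5000 ≈ 0.905800
step 3 [1.5y] zero: DF = P = 8997/10000 ≈ 0.899700
step 4 [2y] zero: DF = P = 558/625 ≈ 0.892800
step 5 [2.5y] bond c/2=1/100: DF=(183933/200000 − 1/100·(0.953800+0.905800+0.899700+0.892800))/(1+1/100) = 1093/1250 ≈ 0.874400
step 6 [3y] bond c/2=1/100: DF=(884171/1000000 − 1/100·(0.953800+0.905800+0.899700+0.892800+0.874400))/(1+1/100) = 4153/5000 ≈ 0.830600
step 7 [3.5y] bond c/2=27/800: DF=(7921/8000 − 27/800·(0.953800+0.905800+0.899700+0.892800+0.874400+0.830600))/(1+27/800) = 7829/10000 ≈ 0.782900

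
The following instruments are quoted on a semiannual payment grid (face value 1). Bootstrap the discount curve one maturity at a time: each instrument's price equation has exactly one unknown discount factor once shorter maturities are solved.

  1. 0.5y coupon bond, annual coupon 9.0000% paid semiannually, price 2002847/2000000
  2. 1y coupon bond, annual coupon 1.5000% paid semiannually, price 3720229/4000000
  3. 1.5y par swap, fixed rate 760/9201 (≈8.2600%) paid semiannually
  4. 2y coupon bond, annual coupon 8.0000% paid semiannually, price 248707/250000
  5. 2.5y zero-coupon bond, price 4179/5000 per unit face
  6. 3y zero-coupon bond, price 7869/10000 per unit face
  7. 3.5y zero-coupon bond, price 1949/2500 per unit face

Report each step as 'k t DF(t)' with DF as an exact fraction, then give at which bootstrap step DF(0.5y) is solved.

1 1/2 9583/10000
2 1 229/250
3 3/2 443/500
4 2 1063/1250
5 5/2 4179/5000
6 3 7869/10000
7 7/2 1949/2500
DF(0.5y) is solved at step 1

step 1 [0.5y] bond c/2=9/200: DF=(2002847/2000000 − 9/200·(0))/(1+9/200) = 9583/10000 ≈ 0.958300
step 2 [1y] bond c/2=3/400: DF=(3720229/4000000 − 3/400·(0.958300))/(1+3/400) = 229/250 ≈ 0.916000
step 3 [1.5y] swap r/2=380/9201: DF=(1 − 380/9201·(0.958300+0.916000))/(1+380/9201) = 443/500 ≈ 0.886000
step 4 [2y] bond c/2=1/25: DF=(248707/250000 − 1/25·(0.958300+0.916000+0.886000))/(1+1/25) = 1063/1250 ≈ 0.850400
step 5 [2.5y] zero: DF = P = 4179/5000 ≈ 0.835800
step 6 [3y] zero: DF = P = 7869/10000 ≈ 0.786900
step 7 [3.5y] zero: DF = P = 1949/2500 ≈ 0.779600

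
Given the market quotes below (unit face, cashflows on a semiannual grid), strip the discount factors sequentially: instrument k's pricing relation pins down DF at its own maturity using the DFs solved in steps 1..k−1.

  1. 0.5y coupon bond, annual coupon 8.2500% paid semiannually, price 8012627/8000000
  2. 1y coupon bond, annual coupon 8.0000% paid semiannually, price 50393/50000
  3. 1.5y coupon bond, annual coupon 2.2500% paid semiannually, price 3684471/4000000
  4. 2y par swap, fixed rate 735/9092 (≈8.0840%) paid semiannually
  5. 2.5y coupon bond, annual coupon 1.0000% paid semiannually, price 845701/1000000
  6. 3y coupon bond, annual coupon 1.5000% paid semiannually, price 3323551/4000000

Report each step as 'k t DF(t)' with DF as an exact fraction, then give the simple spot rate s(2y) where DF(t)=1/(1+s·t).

1 1/2 9619/10000
2 1 9321/10000
3 3/2 4449/5000
4 2 853/1000
5 5/2 4117/5000
6 3 1583/2000
s(2y) = (1/(853/1000) − 1)/(2) = 147/1706 ≈ 8.6166%

step 1 [0.5y] bond c/2=33/800: DF=(8012627/8000000 − 33/800·(0))/(1+33/800) = 9619/10000 ≈ 0.961900
step 2 [1y] bond c/2=1/25: DF=(50393/50000 − 1/25·(0.961900))/(1+1/25) = 9321/10000 ≈ 0.932100
step 3 [1.5y] bond c/2=9/800: DF=(3684471/4000000 − 9/800·(0.961900+0.932100))/(1+9/800) = 4449/5000 ≈ 0.889800
step 4 [2y] swap r/2=735/18184: DF=(1 − 735/18184·(0.961900+0.932100+0.889800))/(1+735/18184) = 853/1000 ≈ 0.853000
step 5 [2.5y] bond c/2=1/200: DF=(845701/1000000 − 1/200·(0.961900+0.932100+0.889800+0.853000))/(1+1/200) = 4117/5000 ≈ 0.823400
step 6 [3y] bond c/2=3/400: DF=(3323551/4000000 − 3/400·(0.961900+0.932100+0.889800+0.853000+0.823400))/(1+3/400) = 1583/2000 ≈ 0.791500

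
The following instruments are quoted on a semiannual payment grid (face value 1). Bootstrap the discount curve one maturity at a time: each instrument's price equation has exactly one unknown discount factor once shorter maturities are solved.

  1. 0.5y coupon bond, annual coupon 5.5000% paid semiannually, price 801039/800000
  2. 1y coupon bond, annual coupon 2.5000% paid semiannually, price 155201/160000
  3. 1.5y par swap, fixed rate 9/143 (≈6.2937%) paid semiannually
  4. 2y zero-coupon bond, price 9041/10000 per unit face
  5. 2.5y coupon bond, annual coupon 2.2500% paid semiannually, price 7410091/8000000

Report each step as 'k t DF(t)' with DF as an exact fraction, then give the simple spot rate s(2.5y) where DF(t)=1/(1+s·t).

step 1 [0.5y] bond c/2=11/400: DF=(801039/800000 − 11/400·(0))/(1+11/400) = 1949/2000 ≈ 0.974500
step 2 [1y] bond c/2=1/80: DF=(155201/160000 − 1/80·(0.974500))/(1+1/80) = 473/500 ≈ 0.946000
step 3 [1.5y] swap r/2=9/286: DF=(1 − 9/286·(0.974500+0.946000))/(1+9/286) = 9109/10000 ≈ 0.910900
step 4 [2y] zero: DF = P = 9041/10000 ≈ 0.904100
step 5 [2.5y] bond c/2=9/800: DF=(7410091/8000000 − 9/800·(0.974500+0.946000+0.910900+0.904100))/(1+9/800) = 1093/1250 ≈ 0.874400

1 1/2 1949/2000
2 1 473/500
3 3/2 9109/10000
4 2 9041/10000
5 5/2 1093/1250
s(2.5y) = (1/(1093/1250) − 1)/(5/2) = 314/5465 ≈ 5.7457%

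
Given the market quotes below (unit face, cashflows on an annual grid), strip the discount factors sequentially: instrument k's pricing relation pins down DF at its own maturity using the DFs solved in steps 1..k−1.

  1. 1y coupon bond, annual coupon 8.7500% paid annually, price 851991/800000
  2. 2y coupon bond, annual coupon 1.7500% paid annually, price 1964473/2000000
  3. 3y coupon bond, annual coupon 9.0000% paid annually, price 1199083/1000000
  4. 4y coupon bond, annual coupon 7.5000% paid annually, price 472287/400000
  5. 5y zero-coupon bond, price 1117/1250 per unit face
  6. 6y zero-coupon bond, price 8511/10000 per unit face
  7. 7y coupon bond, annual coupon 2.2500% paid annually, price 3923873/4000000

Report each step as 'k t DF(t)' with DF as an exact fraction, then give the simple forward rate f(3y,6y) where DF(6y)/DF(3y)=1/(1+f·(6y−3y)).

1 1 9793/10000
2 2 1897/2000
3 3 9409/10000
4 4 4491/5000
5 5 1117/1250
6 6 8511/10000
7 7 8381/10000
f(3y,6y) = ((9409/10000)/(8511/10000) − 1)/(3) = 898/25533 ≈ 3.5170%

step 1 [1y] bond c/1=7/80: DF=(851991/800000 − 7/80·(0))/(1+7/80) = 9793/10000 ≈ 0.979300
step 2 [2y] bond c/1=7/400: DF=(1964473/2000000 − 7/400·(0.979300))/(1+7/400) = 1897/2000 ≈ 0.948500
step 3 [3y] bond c/1=9/100: DF=(1199083/1000000 − 9/100·(0.979300+0.948500))/(1+9/100) = 9409/10000 ≈ 0.940900
step 4 [4y] bond c/1=3/40: DF=(472287/400000 − 3/40·(0.979300+0.948500+0.940900))/(1+3/40) = 4491/5000 ≈ 0.898200
step 5 [5y] zero: DF = P = 1117/1250 ≈ 0.893600
step 6 [6y] zero: DF = P = 8511/10000 ≈ 0.851100
step 7 [7y] bond c/1=9/400: DF=(3923873/4000000 − 9/400·(0.979300+0.948500+0.940900+0.898200+0.893600+0.851100))/(1+9/400) = 8381/10000 ≈ 0.838100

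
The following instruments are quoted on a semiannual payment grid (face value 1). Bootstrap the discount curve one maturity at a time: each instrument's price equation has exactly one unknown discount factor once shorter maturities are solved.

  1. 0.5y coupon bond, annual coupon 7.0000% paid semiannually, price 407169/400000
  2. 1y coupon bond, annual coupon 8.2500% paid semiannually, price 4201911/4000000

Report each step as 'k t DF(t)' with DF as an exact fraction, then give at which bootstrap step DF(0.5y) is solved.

1 1/2 1967/2000
2 1 9699/10000
DF(0.5y) is solved at step 1

step 1 [0.5y] bond c/2=7/200: DF=(407169/400000 − 7/200·(0))/(1+7/200) = 1967/2000 ≈ 0.983500
step 2 [1y] bond c/2=33/800: DF=(4201911/4000000 − 33/800·(0.983500))/(1+33/800) = 9699/10000 ≈ 0.969900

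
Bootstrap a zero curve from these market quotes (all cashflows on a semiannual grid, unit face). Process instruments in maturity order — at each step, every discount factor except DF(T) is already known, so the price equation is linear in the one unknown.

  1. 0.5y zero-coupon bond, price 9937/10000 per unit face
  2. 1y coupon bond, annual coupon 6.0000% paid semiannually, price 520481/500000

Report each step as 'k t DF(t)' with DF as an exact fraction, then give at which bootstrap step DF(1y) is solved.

1 1/2 9937/10000
2 1 9817/10000
DF(1y) is solved at step 2

step 1 [0.5y] zero: DF = P = 9937/10000 ≈ 0.993700
step 2 [1y] bond c/2=3/100: DF=(520481/500000 − 3/100·(0.993700))/(1+3/100) = 9817/10000 ≈ 0.981700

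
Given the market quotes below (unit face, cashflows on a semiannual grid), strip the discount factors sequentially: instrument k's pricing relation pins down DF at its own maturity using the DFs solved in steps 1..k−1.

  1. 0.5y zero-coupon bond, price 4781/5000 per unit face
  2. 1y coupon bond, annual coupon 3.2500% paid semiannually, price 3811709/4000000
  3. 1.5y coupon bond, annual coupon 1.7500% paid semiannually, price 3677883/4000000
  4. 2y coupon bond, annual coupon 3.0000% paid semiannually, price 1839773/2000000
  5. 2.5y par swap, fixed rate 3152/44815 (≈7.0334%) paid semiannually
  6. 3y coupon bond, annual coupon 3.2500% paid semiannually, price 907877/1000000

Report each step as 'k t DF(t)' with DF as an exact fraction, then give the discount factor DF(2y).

step 1 [0.5y] zero: DF = P = 4781/5000 ≈ 0.956200
step 2 [1y] bond c/2=13/800: DF=(3811709/4000000 − 13/800·(0.956200))/(1+13/800) = 1153/1250 ≈ 0.922400
step 3 [1.5y] bond c/2=7/800: DF=(3677883/4000000 − 7/800·(0.956200+0.922400))/(1+7/800) = 1119/1250 ≈ 0.895200
step 4 [2y] bond c/2=3/200: DF=(1839773/2000000 − 3/200·(0.956200+0.922400+0.895200))/(1+3/200) = 8653/10000 ≈ 0.865300
step 5 [2.5y] swap r/2=1576/44815: DF=(1 − 1576/44815·(0.956200+0.922400+0.895200+0.865300))/(1+1576/44815) = 1053/1250 ≈ 0.842400
step 6 [3y] bond c/2=13/800: DF=(907877/1000000 − 13/800·(0.956200+0.922400+0.895200+0.865300+0.842400))/(1+13/800) = 8217/10000 ≈ 0.821700

1 1/2 4781/5000
2 1 1153/1250
3 3/2 1119/1250
4 2 8653/10000
5 5/2 1053/1250
6 3 8217/10000
DF(2y) = 8653/10000 ≈ 0.865300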